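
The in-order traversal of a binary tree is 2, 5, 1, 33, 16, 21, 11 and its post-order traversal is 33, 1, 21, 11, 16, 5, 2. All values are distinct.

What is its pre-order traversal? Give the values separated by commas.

2, 5, 16, 1, 33, 11, 21

The last element of post-order is the root; it splits in-order into left and right subtrees.
Root 2: left subtree has 0 nodes { }, right has 6 {5, 1, 33, 16, 21, 11}.
  Root 5: left subtree has 0 nodes { }, right has 5 {1, 33, 16, 21, 11}.
    Root 16: left subtree has 2 nodes {1, 33}, right has 2 {21, 11}.
      Root 1: left subtree has 0 nodes { }, right has 1 {33}.
      Root 11: left subtree has 1 node {21}, right has 0 { }.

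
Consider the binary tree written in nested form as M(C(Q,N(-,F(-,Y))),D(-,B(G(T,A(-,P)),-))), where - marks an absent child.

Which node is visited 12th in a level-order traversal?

P

Level-order visits nodes level by level from the root, left to right within each level.
Level 0: M
Level 1: C, D
Level 2: Q, N, B
Level 3: F, G
Level 4: Y, T, A
Level 5: P
Full level-order sequence: M, C, D, Q, N, B, F, G, Y, T, A, P.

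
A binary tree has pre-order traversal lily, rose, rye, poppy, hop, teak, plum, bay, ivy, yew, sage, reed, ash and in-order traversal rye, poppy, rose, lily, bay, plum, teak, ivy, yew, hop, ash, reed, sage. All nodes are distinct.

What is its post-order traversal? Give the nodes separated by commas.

The first element of pre-order is the root; it splits in-order into left and right subtrees.
Root lily: left subtree has 3 nodes {rye, poppy, rose}, right has 9 {bay, plum, teak, ivy, yew, hop, ash, reed, sage}.
  Root rose: left subtree has 2 nodes {rye, poppy}, right has 0 { }.
    Root rye: left subtree has 0 nodes { }, right has 1 {poppy}.
  Root hop: left subtree has 5 nodes {bay, plum, teak, ivy, yew}, right has 3 {ash, reed, sage}.
    Root teak: left subtree has 2 nodes {bay, plum}, right has 2 {ivy, yew}.
      Root plum: left subtree has 1 node {bay}, right has 0 { }.
      Root ivy: left subtree has 0 nodes { }, right has 1 {yew}.
    Root sage: left subtree has 2 nodes {ash, reed}, right has 0 { }.
      Root reed: left subtree has 1 node {ash}, right has 0 { }.

poppy, rye, rose, bay, plum, yew, ivy, teak, ash, reed, sage, hop, lily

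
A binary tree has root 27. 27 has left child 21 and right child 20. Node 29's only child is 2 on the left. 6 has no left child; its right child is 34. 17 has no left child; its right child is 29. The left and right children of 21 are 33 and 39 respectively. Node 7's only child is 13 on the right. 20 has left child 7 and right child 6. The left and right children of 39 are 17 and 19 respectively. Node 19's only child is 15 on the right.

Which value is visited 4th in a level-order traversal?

33

Level-order visits nodes level by level from the root, left to right within each level.
Level 0: 27
Level 1: 21, 20
Level 2: 33, 39, 7, 6
Level 3: 17, 19, 13, 34
Level 4: 29, 15
Level 5: 2
Full level-order sequence: 27, 21, 20, 33, 39, 7, 6, 17, 19, 13, 34, 29, 15, 2.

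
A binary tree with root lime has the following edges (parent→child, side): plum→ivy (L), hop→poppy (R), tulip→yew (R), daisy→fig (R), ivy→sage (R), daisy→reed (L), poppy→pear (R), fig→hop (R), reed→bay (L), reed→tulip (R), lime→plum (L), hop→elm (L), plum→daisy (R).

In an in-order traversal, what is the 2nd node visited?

sage

In-order visits the left subtree, then the node, then the right subtree.
At lime: go left to plum.
  At plum: go left to ivy.
    At ivy: no left child.
    Visit ivy.
    At ivy: go right to sage.
      sage is a leaf — visit sage.
  Visit plum.
  At plum: go right to daisy.
    At daisy: go left to reed.
      At reed: go left to bay.
        bay is a leaf — visit bay.
      Visit reed.
      At reed: go right to tulip.
        At tulip: no left child.
        Visit tulip.
        At tulip: go right to yew.
          yew is a leaf — visit yew.
    Visit daisy.
    At daisy: go right to fig.
      At fig: no left child.
      Visit fig.
      At fig: go right to hop.
        At hop: go left to elm.
          elm is a leaf — visit elm.
        Visit hop.
        At hop: go right to poppy.
          At poppy: no left child.
          Visit poppy.
          At poppy: go right to pear.
            pear is a leaf — visit pear.
Visit lime.
At lime: no right child.
Full in-order sequence: ivy, sage, plum, bay, reed, tulip, yew, daisy, fig, elm, hop, poppy, pear, lime.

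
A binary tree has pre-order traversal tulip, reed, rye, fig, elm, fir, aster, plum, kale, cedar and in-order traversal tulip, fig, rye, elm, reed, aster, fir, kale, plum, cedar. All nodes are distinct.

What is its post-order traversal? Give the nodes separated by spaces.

fig elm rye aster kale cedar plum fir reed tulip

The first element of pre-order is the root; it splits in-order into left and right subtrees.
Root tulip: left subtree has 0 nodes { }, right has 9 {fig, rye, elm, reed, aster, fir, kale, plum, cedar}.
  Root reed: left subtree has 3 nodes {fig, rye, elm}, right has 5 {aster, fir, kale, plum, cedar}.
    Root rye: left subtree has 1 node {fig}, right has 1 {elm}.
    Root fir: left subtree has 1 node {aster}, right has 3 {kale, plum, cedar}.
      Root plum: left subtree has 1 node {kale}, right has 1 {cedar}.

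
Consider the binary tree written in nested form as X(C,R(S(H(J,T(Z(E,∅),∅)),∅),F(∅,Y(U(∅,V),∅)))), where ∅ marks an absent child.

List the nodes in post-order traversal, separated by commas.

Post-order visits the left subtree, then the right subtree, then the node.
At X: go left to C.
  C is a leaf — visit C.
At X: go right to R.
  At R: go left to S.
    At S: go left to H.
      At H: go left to J.
        J is a leaf — visit J.
      At H: go right to T.
        At T: go left to Z.
          At Z: go left to E.
            E is a leaf — visit E.
          At Z: no right child.
          Visit Z.
        At T: no right child.
        Visit T.
      Visit H.
    At S: no right child.
    Visit S.
  At R: go right to F.
    At F: no left child.
    At F: go right to Y.
      At Y: go left to U.
        At U: no left child.
        At U: go right to V.
          V is a leaf — visit V.
        Visit U.
      At Y: no right child.
      Visit Y.
    Visit F.
  Visit R.
Visit X.

C, J, E, Z, T, H, S, V, U, Y, F, R, X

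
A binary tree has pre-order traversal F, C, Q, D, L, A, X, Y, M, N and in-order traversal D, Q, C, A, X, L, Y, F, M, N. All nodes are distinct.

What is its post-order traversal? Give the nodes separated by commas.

D, Q, X, A, Y, L, C, N, M, F

The first element of pre-order is the root; it splits in-order into left and right subtrees.
Root F: left subtree has 7 nodes {D, Q, C, A, X, L, Y}, right has 2 {M, N}.
  Root C: left subtree has 2 nodes {D, Q}, right has 4 {A, X, L, Y}.
    Root Q: left subtree has 1 node {D}, right has 0 { }.
    Root L: left subtree has 2 nodes {A, X}, right has 1 {Y}.
      Root A: left subtree has 0 nodes { }, right has 1 {X}.
  Root M: left subtree has 0 nodes { }, right has 1 {N}.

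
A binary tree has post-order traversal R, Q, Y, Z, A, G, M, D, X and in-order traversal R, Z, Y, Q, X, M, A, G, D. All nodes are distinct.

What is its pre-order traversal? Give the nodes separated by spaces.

X Z R Y Q D M G A

The last element of post-order is the root; it splits in-order into left and right subtrees.
Root X: left subtree has 4 nodes {R, Z, Y, Q}, right has 4 {M, A, G, D}.
  Root Z: left subtree has 1 node {R}, right has 2 {Y, Q}.
    Root Y: left subtree has 0 nodes { }, right has 1 {Q}.
  Root D: left subtree has 3 nodes {M, A, G}, right has 0 { }.
    Root M: left subtree has 0 nodes { }, right has 2 {A, G}.
      Root G: left subtree has 1 node {A}, right has 0 { }.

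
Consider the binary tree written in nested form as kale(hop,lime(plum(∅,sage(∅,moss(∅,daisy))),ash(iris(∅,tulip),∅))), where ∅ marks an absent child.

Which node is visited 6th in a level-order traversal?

sage

Level-order visits nodes level by level from the root, left to right within each level.
Level 0: kale
Level 1: hop, lime
Level 2: plum, ash
Level 3: sage, iris
Level 4: moss, tulip
Level 5: daisy
Full level-order sequence: kale, hop, lime, plum, ash, sage, iris, moss, tulip, daisy.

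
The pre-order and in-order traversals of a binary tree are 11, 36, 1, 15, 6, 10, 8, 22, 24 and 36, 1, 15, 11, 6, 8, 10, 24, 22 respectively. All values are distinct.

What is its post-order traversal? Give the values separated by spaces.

The first element of pre-order is the root; it splits in-order into left and right subtrees.
Root 11: left subtree has 3 nodes {36, 1, 15}, right has 5 {6, 8, 10, 24, 22}.
  Root 36: left subtree has 0 nodes { }, right has 2 {1, 15}.
    Root 1: left subtree has 0 nodes { }, right has 1 {15}.
  Root 6: left subtree has 0 nodes { }, right has 4 {8, 10, 24, 22}.
    Root 10: left subtree has 1 node {8}, right has 2 {24, 22}.
      Root 22: left subtree has 1 node {24}, right has 0 { }.

15 1 36 8 24 22 10 6 11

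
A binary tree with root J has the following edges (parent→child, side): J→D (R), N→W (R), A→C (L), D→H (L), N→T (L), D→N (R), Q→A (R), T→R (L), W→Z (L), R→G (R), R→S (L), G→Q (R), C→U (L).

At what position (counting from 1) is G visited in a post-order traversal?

Post-order visits the left subtree, then the right subtree, then the node.
At J: no left child.
At J: go right to D.
  At D: go left to H.
    H is a leaf — visit H.
  At D: go right to N.
    At N: go left to T.
      At T: go left to R.
        At R: go left to S.
          S is a leaf — visit S.
        At R: go right to G.
          At G: no left child.
          At G: go right to Q.
            At Q: no left child.
            At Q: go right to A.
              At A: go left to C.
                At C: go left to U.
                  U is a leaf — visit U.
                At C: no right child.
                Visit C.
              At A: no right child.
              Visit A.
            Visit Q.
          Visit G.
        Visit R.
      At T: no right child.
      Visit T.
    At N: go right to W.
      At W: go left to Z.
        Z is a leaf — visit Z.
      At W: no right child.
      Visit W.
    Visit N.
  Visit D.
Visit J.
Full post-order sequence: H, S, U, C, A, Q, G, R, T, Z, W, N, D, J.

7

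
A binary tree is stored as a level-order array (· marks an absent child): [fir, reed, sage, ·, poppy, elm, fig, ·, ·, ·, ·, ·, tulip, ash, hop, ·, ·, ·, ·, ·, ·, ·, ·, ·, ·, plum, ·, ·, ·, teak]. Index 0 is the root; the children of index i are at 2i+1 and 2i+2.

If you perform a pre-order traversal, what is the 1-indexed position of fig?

Pre-order visits the node, then its left subtree, then its right subtree.
Visit fir.
At fir: go left to reed.
  Visit reed.
  At reed: no left child.
  At reed: go right to poppy.
    poppy is a leaf — visit poppy.
At fir: go right to sage.
  Visit sage.
  At sage: go left to elm.
    Visit elm.
    At elm: no left child.
    At elm: go right to tulip.
      Visit tulip.
      At tulip: go left to plum.
        plum is a leaf — visit plum.
      At tulip: no right child.
  At sage: go right to fig.
    Visit fig.
    At fig: go left to ash.
      ash is a leaf — visit ash.
    At fig: go right to hop.
      Visit hop.
      At hop: go left to teak.
        teak is a leaf — visit teak.
      At hop: no right child.
Full pre-order sequence: fir, reed, poppy, sage, elm, tulip, plum, fig, ash, hop, teak.

8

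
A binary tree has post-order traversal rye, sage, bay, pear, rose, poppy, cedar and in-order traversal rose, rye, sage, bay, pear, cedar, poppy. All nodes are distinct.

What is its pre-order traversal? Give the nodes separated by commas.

The last element of post-order is the root; it splits in-order into left and right subtrees.
Root cedar: left subtree has 5 nodes {rose, rye, sage, bay, pear}, right has 1 {poppy}.
  Root rose: left subtree has 0 nodes { }, right has 4 {rye, sage, bay, pear}.
    Root pear: left subtree has 3 nodes {rye, sage, bay}, right has 0 { }.
      Root bay: left subtree has 2 nodes {rye, sage}, right has 0 { }.
        Root sage: left subtree has 1 node {rye}, right has 0 { }.

cedar, rose, pear, bay, sage, rye, poppy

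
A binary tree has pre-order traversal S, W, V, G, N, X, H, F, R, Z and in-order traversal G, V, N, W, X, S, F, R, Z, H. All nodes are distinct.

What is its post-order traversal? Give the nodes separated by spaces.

The first element of pre-order is the root; it splits in-order into left and right subtrees.
Root S: left subtree has 5 nodes {G, V, N, W, X}, right has 4 {F, R, Z, H}.
  Root W: left subtree has 3 nodes {G, V, N}, right has 1 {X}.
    Root V: left subtree has 1 node {G}, right has 1 {N}.
  Root H: left subtree has 3 nodes {F, R, Z}, right has 0 { }.
    Root F: left subtree has 0 nodes { }, right has 2 {R, Z}.
      Root R: left subtree has 0 nodes { }, right has 1 {Z}.

G N V X W Z R F H S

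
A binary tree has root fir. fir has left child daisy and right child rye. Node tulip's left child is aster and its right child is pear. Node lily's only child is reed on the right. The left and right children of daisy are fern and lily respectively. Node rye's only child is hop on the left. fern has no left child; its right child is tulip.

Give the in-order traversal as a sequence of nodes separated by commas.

fern, aster, tulip, pear, daisy, lily, reed, fir, hop, rye

In-order visits the left subtree, then the node, then the right subtree.
At fir: go left to daisy.
  At daisy: go left to fern.
    At fern: no left child.
    Visit fern.
    At fern: go right to tulip.
      At tulip: go left to aster.
        aster is a leaf — visit aster.
      Visit tulip.
      At tulip: go right to pear.
        pear is a leaf — visit pear.
  Visit daisy.
  At daisy: go right to lily.
    At lily: no left child.
    Visit lily.
    At lily: go right to reed.
      reed is a leaf — visit reed.
Visit fir.
At fir: go right to rye.
  At rye: go left to hop.
    hop is a leaf — visit hop.
  Visit rye.
  At rye: no right child.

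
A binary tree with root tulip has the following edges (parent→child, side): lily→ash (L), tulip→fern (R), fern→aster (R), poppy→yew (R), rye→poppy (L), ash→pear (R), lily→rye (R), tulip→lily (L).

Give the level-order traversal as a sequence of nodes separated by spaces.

tulip lily fern ash rye aster pear poppy yew

Level-order visits nodes level by level from the root, left to right within each level.
Level 0: tulip
Level 1: lily, fern
Level 2: ash, rye, aster
Level 3: pear, poppy
Level 4: yew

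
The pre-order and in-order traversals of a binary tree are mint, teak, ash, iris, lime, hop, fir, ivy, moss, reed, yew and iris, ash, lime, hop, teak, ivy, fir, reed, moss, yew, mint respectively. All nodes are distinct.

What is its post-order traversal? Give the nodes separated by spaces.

iris hop lime ash ivy reed yew moss fir teak mint

The first element of pre-order is the root; it splits in-order into left and right subtrees.
Root mint: left subtree has 10 nodes {iris, ash, lime, hop, teak, ivy, fir, reed, moss, yew}, right has 0 { }.
  Root teak: left subtree has 4 nodes {iris, ash, lime, hop}, right has 5 {ivy, fir, reed, moss, yew}.
    Root ash: left subtree has 1 node {iris}, right has 2 {lime, hop}.
      Root lime: left subtree has 0 nodes { }, right has 1 {hop}.
    Root fir: left subtree has 1 node {ivy}, right has 3 {reed, moss, yew}.
      Root moss: left subtree has 1 node {reed}, right has 1 {yew}.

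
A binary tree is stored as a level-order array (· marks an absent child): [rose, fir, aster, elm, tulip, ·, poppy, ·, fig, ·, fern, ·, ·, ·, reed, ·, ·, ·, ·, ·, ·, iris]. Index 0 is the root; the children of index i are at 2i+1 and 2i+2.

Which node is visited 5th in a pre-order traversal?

Pre-order visits the node, then its left subtree, then its right subtree.
Visit rose.
At rose: go left to fir.
  Visit fir.
  At fir: go left to elm.
    Visit elm.
    At elm: no left child.
    At elm: go right to fig.
      fig is a leaf — visit fig.
  At fir: go right to tulip.
    Visit tulip.
    At tulip: no left child.
    At tulip: go right to fern.
      Visit fern.
      At fern: go left to iris.
        iris is a leaf — visit iris.
      At fern: no right child.
At rose: go right to aster.
  Visit aster.
  At aster: no left child.
  At aster: go right to poppy.
    Visit poppy.
    At poppy: no left child.
    At poppy: go right to reed.
      reed is a leaf — visit reed.
Full pre-order sequence: rose, fir, elm, fig, tulip, fern, iris, aster, poppy, reed.

tulip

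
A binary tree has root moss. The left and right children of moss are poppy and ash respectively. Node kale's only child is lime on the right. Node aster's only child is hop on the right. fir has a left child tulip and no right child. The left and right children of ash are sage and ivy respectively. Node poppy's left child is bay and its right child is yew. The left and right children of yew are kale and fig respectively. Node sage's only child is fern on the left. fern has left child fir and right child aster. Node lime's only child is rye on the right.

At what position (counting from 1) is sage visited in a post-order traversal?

Post-order visits the left subtree, then the right subtree, then the node.
At moss: go left to poppy.
  At poppy: go left to bay.
    bay is a leaf — visit bay.
  At poppy: go right to yew.
    At yew: go left to kale.
      At kale: no left child.
      At kale: go right to lime.
        At lime: no left child.
        At lime: go right to rye.
          rye is a leaf — visit rye.
        Visit lime.
      Visit kale.
    At yew: go right to fig.
      fig is a leaf — visit fig.
    Visit yew.
  Visit poppy.
At moss: go right to ash.
  At ash: go left to sage.
    At sage: go left to fern.
      At fern: go left to fir.
        At fir: go left to tulip.
          tulip is a leaf — visit tulip.
        At fir: no right child.
        Visit fir.
      At fern: go right to aster.
        At aster: no left child.
        At aster: go right to hop.
          hop is a leaf — visit hop.
        Visit aster.
      Visit fern.
    At sage: no right child.
    Visit sage.
  At ash: go right to ivy.
    ivy is a leaf — visit ivy.
  Visit ash.
Visit moss.
Full post-order sequence: bay, rye, lime, kale, fig, yew, poppy, tulip, fir, hop, aster, fern, sage, ivy, ash, moss.

13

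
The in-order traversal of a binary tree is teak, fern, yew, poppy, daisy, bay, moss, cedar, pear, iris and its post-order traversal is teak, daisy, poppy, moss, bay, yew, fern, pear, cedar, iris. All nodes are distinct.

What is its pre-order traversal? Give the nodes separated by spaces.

iris cedar fern teak yew bay poppy daisy moss pear

The last element of post-order is the root; it splits in-order into left and right subtrees.
Root iris: left subtree has 9 nodes {teak, fern, yew, poppy, daisy, bay, moss, cedar, pear}, right has 0 { }.
  Root cedar: left subtree has 7 nodes {teak, fern, yew, poppy, daisy, bay, moss}, right has 1 {pear}.
    Root fern: left subtree has 1 node {teak}, right has 5 {yew, poppy, daisy, bay, moss}.
      Root yew: left subtree has 0 nodes { }, right has 4 {poppy, daisy, bay, moss}.
        Root bay: left subtree has 2 nodes {poppy, daisy}, right has 1 {moss}.
          Root poppy: left subtree has 0 nodes { }, right has 1 {daisy}.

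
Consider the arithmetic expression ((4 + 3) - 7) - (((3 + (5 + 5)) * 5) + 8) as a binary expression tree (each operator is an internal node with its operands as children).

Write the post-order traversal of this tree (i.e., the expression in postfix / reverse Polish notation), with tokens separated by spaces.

Post-order on an expression tree gives postfix notation: for each operator, emit left operand, right operand, then the operator.

4 3 + 7 - 3 5 5 + + 5 * 8 + -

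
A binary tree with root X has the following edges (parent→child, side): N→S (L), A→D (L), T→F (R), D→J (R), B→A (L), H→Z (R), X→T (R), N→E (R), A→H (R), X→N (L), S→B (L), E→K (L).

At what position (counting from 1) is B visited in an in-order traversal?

6

In-order visits the left subtree, then the node, then the right subtree.
At X: go left to N.
  At N: go left to S.
    At S: go left to B.
      At B: go left to A.
        At A: go left to D.
          At D: no left child.
          Visit D.
          At D: go right to J.
            J is a leaf — visit J.
        Visit A.
        At A: go right to H.
          At H: no left child.
          Visit H.
          At H: go right to Z.
            Z is a leaf — visit Z.
      Visit B.
      At B: no right child.
    Visit S.
    At S: no right child.
  Visit N.
  At N: go right to E.
    At E: go left to K.
      K is a leaf — visit K.
    Visit E.
    At E: no right child.
Visit X.
At X: go right to T.
  At T: no left child.
  Visit T.
  At T: go right to F.
    F is a leaf — visit F.
Full in-order sequence: D, J, A, H, Z, B, S, N, K, E, X, T, F.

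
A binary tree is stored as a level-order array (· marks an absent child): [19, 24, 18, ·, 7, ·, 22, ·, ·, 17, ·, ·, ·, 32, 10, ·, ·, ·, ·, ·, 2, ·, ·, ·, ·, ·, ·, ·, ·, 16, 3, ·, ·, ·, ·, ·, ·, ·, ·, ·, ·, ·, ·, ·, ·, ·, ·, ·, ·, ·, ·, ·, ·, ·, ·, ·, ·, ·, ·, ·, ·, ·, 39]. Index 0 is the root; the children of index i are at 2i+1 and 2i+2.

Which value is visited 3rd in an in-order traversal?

2

In-order visits the left subtree, then the node, then the right subtree.
At 19: go left to 24.
  At 24: no left child.
  Visit 24.
  At 24: go right to 7.
    At 7: go left to 17.
      At 17: no left child.
      Visit 17.
      At 17: go right to 2.
        2 is a leaf — visit 2.
    Visit 7.
    At 7: no right child.
Visit 19.
At 19: go right to 18.
  At 18: no left child.
  Visit 18.
  At 18: go right to 22.
    At 22: go left to 32.
      32 is a leaf — visit 32.
    Visit 22.
    At 22: go right to 10.
      At 10: go left to 16.
        16 is a leaf — visit 16.
      Visit 10.
      At 10: go right to 3.
        At 3: no left child.
        Visit 3.
        At 3: go right to 39.
          39 is a leaf — visit 39.
Full in-order sequence: 24, 17, 2, 7, 19, 18, 32, 22, 16, 10, 3, 39.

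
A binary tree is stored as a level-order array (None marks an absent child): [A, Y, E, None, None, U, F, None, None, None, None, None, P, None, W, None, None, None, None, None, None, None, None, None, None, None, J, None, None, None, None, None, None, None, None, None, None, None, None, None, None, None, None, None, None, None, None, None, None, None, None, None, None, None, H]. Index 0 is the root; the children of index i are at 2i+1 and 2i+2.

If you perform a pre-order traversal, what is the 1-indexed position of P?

5

Pre-order visits the node, then its left subtree, then its right subtree.
Visit A.
At A: go left to Y.
  Y is a leaf — visit Y.
At A: go right to E.
  Visit E.
  At E: go left to U.
    Visit U.
    At U: no left child.
    At U: go right to P.
      Visit P.
      At P: no left child.
      At P: go right to J.
        Visit J.
        At J: no left child.
        At J: go right to H.
          H is a leaf — visit H.
  At E: go right to F.
    Visit F.
    At F: no left child.
    At F: go right to W.
      W is a leaf — visit W.
Full pre-order sequence: A, Y, E, U, P, J, H, F, W.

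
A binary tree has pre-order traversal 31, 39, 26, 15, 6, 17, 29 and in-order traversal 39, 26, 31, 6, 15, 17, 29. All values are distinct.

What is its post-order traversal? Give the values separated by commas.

The first element of pre-order is the root; it splits in-order into left and right subtrees.
Root 31: left subtree has 2 nodes {39, 26}, right has 4 {6, 15, 17, 29}.
  Root 39: left subtree has 0 nodes { }, right has 1 {26}.
  Root 15: left subtree has 1 node {6}, right has 2 {17, 29}.
    Root 17: left subtree has 0 nodes { }, right has 1 {29}.

26, 39, 6, 29, 17, 15, 31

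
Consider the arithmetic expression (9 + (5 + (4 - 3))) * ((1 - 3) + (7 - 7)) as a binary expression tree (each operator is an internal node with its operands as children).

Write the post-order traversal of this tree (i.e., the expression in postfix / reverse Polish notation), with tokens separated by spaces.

9 5 4 3 - + + 1 3 - 7 7 - + *

Post-order on an expression tree gives postfix notation: for each operator, emit left operand, right operand, then the operator.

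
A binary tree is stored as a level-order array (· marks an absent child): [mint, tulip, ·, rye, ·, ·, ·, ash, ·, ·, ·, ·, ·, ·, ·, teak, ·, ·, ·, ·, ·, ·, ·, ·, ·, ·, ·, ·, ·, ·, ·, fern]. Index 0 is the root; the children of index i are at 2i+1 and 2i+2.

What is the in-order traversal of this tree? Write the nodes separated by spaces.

In-order visits the left subtree, then the node, then the right subtree.
At mint: go left to tulip.
  At tulip: go left to rye.
    At rye: go left to ash.
      At ash: go left to teak.
        At teak: go left to fern.
          fern is a leaf — visit fern.
        Visit teak.
        At teak: no right child.
      Visit ash.
      At ash: no right child.
    Visit rye.
    At rye: no right child.
  Visit tulip.
  At tulip: no right child.
Visit mint.
At mint: no right child.

fern teak ash rye tulip mint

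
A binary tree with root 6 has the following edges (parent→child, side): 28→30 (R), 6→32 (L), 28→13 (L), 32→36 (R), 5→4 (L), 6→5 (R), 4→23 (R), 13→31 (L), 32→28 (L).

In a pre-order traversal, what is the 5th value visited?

31

Pre-order visits the node, then its left subtree, then its right subtree.
Visit 6.
At 6: go left to 32.
  Visit 32.
  At 32: go left to 28.
    Visit 28.
    At 28: go left to 13.
      Visit 13.
      At 13: go left to 31.
        31 is a leaf — visit 31.
      At 13: no right child.
    At 28: go right to 30.
      30 is a leaf — visit 30.
  At 32: go right to 36.
    36 is a leaf — visit 36.
At 6: go right to 5.
  Visit 5.
  At 5: go left to 4.
    Visit 4.
    At 4: no left child.
    At 4: go right to 23.
      23 is a leaf — visit 23.
  At 5: no right child.
Full pre-order sequence: 6, 32, 28, 13, 31, 30, 36, 5, 4, 23.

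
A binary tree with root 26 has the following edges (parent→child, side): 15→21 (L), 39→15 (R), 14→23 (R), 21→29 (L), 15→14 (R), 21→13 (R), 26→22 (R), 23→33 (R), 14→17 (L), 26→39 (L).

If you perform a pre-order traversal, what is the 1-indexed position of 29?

Pre-order visits the node, then its left subtree, then its right subtree.
Visit 26.
At 26: go left to 39.
  Visit 39.
  At 39: no left child.
  At 39: go right to 15.
    Visit 15.
    At 15: go left to 21.
      Visit 21.
      At 21: go left to 29.
        29 is a leaf — visit 29.
      At 21: go right to 13.
        13 is a leaf — visit 13.
    At 15: go right to 14.
      Visit 14.
      At 14: go left to 17.
        17 is a leaf — visit 17.
      At 14: go right to 23.
        Visit 23.
        At 23: no left child.
        At 23: go right to 33.
          33 is a leaf — visit 33.
At 26: go right to 22.
  22 is a leaf — visit 22.
Full pre-order sequence: 26, 39, 15, 21, 29, 13, 14, 17, 23, 33, 22.

5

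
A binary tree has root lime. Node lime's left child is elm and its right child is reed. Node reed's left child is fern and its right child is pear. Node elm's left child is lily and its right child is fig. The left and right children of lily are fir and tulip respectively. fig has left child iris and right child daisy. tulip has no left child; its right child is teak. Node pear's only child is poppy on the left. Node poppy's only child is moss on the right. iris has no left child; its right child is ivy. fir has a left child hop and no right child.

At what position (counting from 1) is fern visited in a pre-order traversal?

Pre-order visits the node, then its left subtree, then its right subtree.
Visit lime.
At lime: go left to elm.
  Visit elm.
  At elm: go left to lily.
    Visit lily.
    At lily: go left to fir.
      Visit fir.
      At fir: go left to hop.
        hop is a leaf — visit hop.
      At fir: no right child.
    At lily: go right to tulip.
      Visit tulip.
      At tulip: no left child.
      At tulip: go right to teak.
        teak is a leaf — visit teak.
  At elm: go right to fig.
    Visit fig.
    At fig: go left to iris.
      Visit iris.
      At iris: no left child.
      At iris: go right to ivy.
        ivy is a leaf — visit ivy.
    At fig: go right to daisy.
      daisy is a leaf — visit daisy.
At lime: go right to reed.
  Visit reed.
  At reed: go left to fern.
    fern is a leaf — visit fern.
  At reed: go right to pear.
    Visit pear.
    At pear: go left to poppy.
      Visit poppy.
      At poppy: no left child.
      At poppy: go right to moss.
        moss is a leaf — visit moss.
    At pear: no right child.
Full pre-order sequence: lime, elm, lily, fir, hop, tulip, teak, fig, iris, ivy, daisy, reed, fern, pear, poppy, moss.

13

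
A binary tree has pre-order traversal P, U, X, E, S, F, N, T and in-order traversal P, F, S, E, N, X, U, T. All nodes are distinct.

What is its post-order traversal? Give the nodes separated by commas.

The first element of pre-order is the root; it splits in-order into left and right subtrees.
Root P: left subtree has 0 nodes { }, right has 7 {F, S, E, N, X, U, T}.
  Root U: left subtree has 5 nodes {F, S, E, N, X}, right has 1 {T}.
    Root X: left subtree has 4 nodes {F, S, E, N}, right has 0 { }.
      Root E: left subtree has 2 nodes {F, S}, right has 1 {N}.
        Root S: left subtree has 1 node {F}, right has 0 { }.

F, S, N, E, X, T, U, P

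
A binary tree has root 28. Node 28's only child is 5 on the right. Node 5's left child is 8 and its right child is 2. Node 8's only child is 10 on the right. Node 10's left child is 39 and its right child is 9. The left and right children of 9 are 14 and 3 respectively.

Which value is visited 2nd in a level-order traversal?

Level-order visits nodes level by level from the root, left to right within each level.
Level 0: 28
Level 1: 5
Level 2: 8, 2
Level 3: 10
Level 4: 39, 9
Level 5: 14, 3
Full level-order sequence: 28, 5, 8, 2, 10, 39, 9, 14, 3.

5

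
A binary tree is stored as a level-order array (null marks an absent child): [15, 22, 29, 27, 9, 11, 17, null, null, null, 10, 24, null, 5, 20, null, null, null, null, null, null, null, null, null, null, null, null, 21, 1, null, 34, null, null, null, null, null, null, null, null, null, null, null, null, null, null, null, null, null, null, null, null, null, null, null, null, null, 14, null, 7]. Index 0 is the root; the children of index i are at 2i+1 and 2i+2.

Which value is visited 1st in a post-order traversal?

Post-order visits the left subtree, then the right subtree, then the node.
At 15: go left to 22.
  At 22: go left to 27.
    27 is a leaf — visit 27.
  At 22: go right to 9.
    At 9: no left child.
    At 9: go right to 10.
      10 is a leaf — visit 10.
    Visit 9.
  Visit 22.
At 15: go right to 29.
  At 29: go left to 11.
    At 11: go left to 24.
      24 is a leaf — visit 24.
    At 11: no right child.
    Visit 11.
  At 29: go right to 17.
    At 17: go left to 5.
      At 5: go left to 21.
        At 21: no left child.
        At 21: go right to 14.
          14 is a leaf — visit 14.
        Visit 21.
      At 5: go right to 1.
        At 1: no left child.
        At 1: go right to 7.
          7 is a leaf — visit 7.
        Visit 1.
      Visit 5.
    At 17: go right to 20.
      At 20: no left child.
      At 20: go right to 34.
        34 is a leaf — visit 34.
      Visit 20.
    Visit 17.
  Visit 29.
Visit 15.
Full post-order sequence: 27, 10, 9, 22, 24, 11, 14, 21, 7, 1, 5, 34, 20, 17, 29, 15.

27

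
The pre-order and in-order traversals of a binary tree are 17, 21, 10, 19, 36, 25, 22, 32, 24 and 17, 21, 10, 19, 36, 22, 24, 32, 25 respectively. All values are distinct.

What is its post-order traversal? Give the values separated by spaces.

The first element of pre-order is the root; it splits in-order into left and right subtrees.
Root 17: left subtree has 0 nodes { }, right has 8 {21, 10, 19, 36, 22, 24, 32, 25}.
  Root 21: left subtree has 0 nodes { }, right has 7 {10, 19, 36, 22, 24, 32, 25}.
    Root 10: left subtree has 0 nodes { }, right has 6 {19, 36, 22, 24, 32, 25}.
      Root 19: left subtree has 0 nodes { }, right has 5 {36, 22, 24, 32, 25}.
        Root 36: left subtree has 0 nodes { }, right has 4 {22, 24, 32, 25}.
          Root 25: left subtree has 3 nodes {22, 24, 32}, right has 0 { }.
            Root 22: left subtree has 0 nodes { }, right has 2 {24, 32}.
              Root 32: left subtree has 1 node {24}, right has 0 { }.

24 32 22 25 36 19 10 21 17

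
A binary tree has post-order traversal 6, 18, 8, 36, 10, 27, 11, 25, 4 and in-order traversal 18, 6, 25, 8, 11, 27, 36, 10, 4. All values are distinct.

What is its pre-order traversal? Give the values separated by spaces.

The last element of post-order is the root; it splits in-order into left and right subtrees.
Root 4: left subtree has 8 nodes {18, 6, 25, 8, 11, 27, 36, 10}, right has 0 { }.
  Root 25: left subtree has 2 nodes {18, 6}, right has 5 {8, 11, 27, 36, 10}.
    Root 18: left subtree has 0 nodes { }, right has 1 {6}.
    Root 11: left subtree has 1 node {8}, right has 3 {27, 36, 10}.
      Root 27: left subtree has 0 nodes { }, right has 2 {36, 10}.
        Root 10: left subtree has 1 node {36}, right has 0 { }.

4 25 18 6 11 8 27 10 36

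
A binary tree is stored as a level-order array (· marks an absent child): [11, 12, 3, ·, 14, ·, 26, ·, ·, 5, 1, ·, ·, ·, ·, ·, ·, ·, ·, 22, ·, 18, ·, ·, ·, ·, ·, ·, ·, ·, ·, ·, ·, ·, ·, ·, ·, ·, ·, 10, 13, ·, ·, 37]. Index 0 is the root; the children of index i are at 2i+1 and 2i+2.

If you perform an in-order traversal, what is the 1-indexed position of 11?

10

In-order visits the left subtree, then the node, then the right subtree.
At 11: go left to 12.
  At 12: no left child.
  Visit 12.
  At 12: go right to 14.
    At 14: go left to 5.
      At 5: go left to 22.
        At 22: go left to 10.
          10 is a leaf — visit 10.
        Visit 22.
        At 22: go right to 13.
          13 is a leaf — visit 13.
      Visit 5.
      At 5: no right child.
    Visit 14.
    At 14: go right to 1.
      At 1: go left to 18.
        At 18: go left to 37.
          37 is a leaf — visit 37.
        Visit 18.
        At 18: no right child.
      Visit 1.
      At 1: no right child.
Visit 11.
At 11: go right to 3.
  At 3: no left child.
  Visit 3.
  At 3: go right to 26.
    26 is a leaf — visit 26.
Full in-order sequence: 12, 10, 22, 13, 5, 14, 37, 18, 1, 11, 3, 26.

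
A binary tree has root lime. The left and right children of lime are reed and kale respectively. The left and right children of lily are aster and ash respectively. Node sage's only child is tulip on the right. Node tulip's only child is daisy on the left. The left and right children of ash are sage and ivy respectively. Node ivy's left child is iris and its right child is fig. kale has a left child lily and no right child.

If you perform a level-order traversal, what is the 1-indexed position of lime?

Level-order visits nodes level by level from the root, left to right within each level.
Level 0: lime
Level 1: reed, kale
Level 2: lily
Level 3: aster, ash
Level 4: sage, ivy
Level 5: tulip, iris, fig
Level 6: daisy
Full level-order sequence: lime, reed, kale, lily, aster, ash, sage, ivy, tulip, iris, fig, daisy.

1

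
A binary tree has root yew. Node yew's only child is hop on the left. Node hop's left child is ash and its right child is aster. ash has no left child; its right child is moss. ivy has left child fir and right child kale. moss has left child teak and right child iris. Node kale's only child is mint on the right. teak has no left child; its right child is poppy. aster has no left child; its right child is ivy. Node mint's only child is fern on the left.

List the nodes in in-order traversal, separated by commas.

ash, teak, poppy, moss, iris, hop, aster, fir, ivy, kale, fern, mint, yew

In-order visits the left subtree, then the node, then the right subtree.
At yew: go left to hop.
  At hop: go left to ash.
    At ash: no left child.
    Visit ash.
    At ash: go right to moss.
      At moss: go left to teak.
        At teak: no left child.
        Visit teak.
        At teak: go right to poppy.
          poppy is a leaf — visit poppy.
      Visit moss.
      At moss: go right to iris.
        iris is a leaf — visit iris.
  Visit hop.
  At hop: go right to aster.
    At aster: no left child.
    Visit aster.
    At aster: go right to ivy.
      At ivy: go left to fir.
        fir is a leaf — visit fir.
      Visit ivy.
      At ivy: go right to kale.
        At kale: no left child.
        Visit kale.
        At kale: go right to mint.
          At mint: go left to fern.
            fern is a leaf — visit fern.
          Visit mint.
          At mint: no right child.
Visit yew.
At yew: no right child.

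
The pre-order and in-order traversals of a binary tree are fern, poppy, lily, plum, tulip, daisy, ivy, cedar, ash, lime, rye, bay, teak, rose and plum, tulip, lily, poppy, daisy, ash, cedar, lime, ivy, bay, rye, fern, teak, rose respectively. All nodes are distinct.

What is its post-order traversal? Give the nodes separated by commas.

The first element of pre-order is the root; it splits in-order into left and right subtrees.
Root fern: left subtree has 11 nodes {plum, tulip, lily, poppy, daisy, ash, cedar, lime, ivy, bay, rye}, right has 2 {teak, rose}.
  Root poppy: left subtree has 3 nodes {plum, tulip, lily}, right has 7 {daisy, ash, cedar, lime, ivy, bay, rye}.
    Root lily: left subtree has 2 nodes {plum, tulip}, right has 0 { }.
      Root plum: left subtree has 0 nodes { }, right has 1 {tulip}.
    Root daisy: left subtree has 0 nodes { }, right has 6 {ash, cedar, lime, ivy, bay, rye}.
      Root ivy: left subtree has 3 nodes {ash, cedar, lime}, right has 2 {bay, rye}.
        Root cedar: left subtree has 1 node {ash}, right has 1 {lime}.
        Root rye: left subtree has 1 node {bay}, right has 0 { }.
  Root teak: left subtree has 0 nodes { }, right has 1 {rose}.

tulip, plum, lily, ash, lime, cedar, bay, rye, ivy, daisy, poppy, rose, teak, fern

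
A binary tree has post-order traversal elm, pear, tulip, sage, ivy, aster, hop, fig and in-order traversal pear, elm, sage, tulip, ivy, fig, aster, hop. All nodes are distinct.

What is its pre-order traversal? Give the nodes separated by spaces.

fig ivy sage pear elm tulip hop aster

The last element of post-order is the root; it splits in-order into left and right subtrees.
Root fig: left subtree has 5 nodes {pear, elm, sage, tulip, ivy}, right has 2 {aster, hop}.
  Root ivy: left subtree has 4 nodes {pear, elm, sage, tulip}, right has 0 { }.
    Root sage: left subtree has 2 nodes {pear, elm}, right has 1 {tulip}.
      Root pear: left subtree has 0 nodes { }, right has 1 {elm}.
  Root hop: left subtree has 1 node {aster}, right has 0 { }.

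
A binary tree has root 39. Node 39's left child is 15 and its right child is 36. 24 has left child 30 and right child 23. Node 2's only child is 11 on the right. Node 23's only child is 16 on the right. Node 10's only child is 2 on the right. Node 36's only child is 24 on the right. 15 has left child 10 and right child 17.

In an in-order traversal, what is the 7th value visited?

36

In-order visits the left subtree, then the node, then the right subtree.
At 39: go left to 15.
  At 15: go left to 10.
    At 10: no left child.
    Visit 10.
    At 10: go right to 2.
      At 2: no left child.
      Visit 2.
      At 2: go right to 11.
        11 is a leaf — visit 11.
  Visit 15.
  At 15: go right to 17.
    17 is a leaf — visit 17.
Visit 39.
At 39: go right to 36.
  At 36: no left child.
  Visit 36.
  At 36: go right to 24.
    At 24: go left to 30.
      30 is a leaf — visit 30.
    Visit 24.
    At 24: go right to 23.
      At 23: no left child.
      Visit 23.
      At 23: go right to 16.
        16 is a leaf — visit 16.
Full in-order sequence: 10, 2, 11, 15, 17, 39, 36, 30, 24, 23, 16.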